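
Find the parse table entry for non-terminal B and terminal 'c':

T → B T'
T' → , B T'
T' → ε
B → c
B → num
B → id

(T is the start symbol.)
B → c

To find M[B, 'c'], we find productions for B where 'c' is in the predict set (PREDICT(N → α) = (FIRST(α) \ {ε}) ∪ (FOLLOW(N) if α ⇒* ε)).

B → c: PREDICT = { 'c' }
  'c' is in predict set, so this production goes in M[B, 'c']
B → num: PREDICT = { 'num' }
B → id: PREDICT = { 'id' }

M[B, 'c'] = B → c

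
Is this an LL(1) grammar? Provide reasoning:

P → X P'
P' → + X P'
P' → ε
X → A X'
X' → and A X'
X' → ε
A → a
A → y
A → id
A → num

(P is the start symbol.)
Yes, the grammar is LL(1).

A grammar is LL(1) if for each non-terminal N with multiple productions, the predict sets of those productions are pairwise disjoint, where PREDICT(N → α) = (FIRST(α) \ {ε}) ∪ (FOLLOW(N) if α ⇒* ε).

Relevant sets:
  FOLLOW(P') = { $ }
  FOLLOW(X') = { $, '+' }

For P':
  PREDICT(P' → '+' X P') = { '+' }
  PREDICT(P' → ε) = { $ }
For X':
  PREDICT(X' → and A X') = { 'and' }
  PREDICT(X' → ε) = { $, '+' }
For A:
  PREDICT(A → a) = { 'a' }
  PREDICT(A → y) = { 'y' }
  PREDICT(A → id) = { 'id' }
  PREDICT(A → num) = { 'num' }
P, X have a single production, so nothing to check there.

All predict sets are disjoint. The grammar IS LL(1).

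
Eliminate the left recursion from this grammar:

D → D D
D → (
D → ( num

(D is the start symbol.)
D is directly left-recursive. The standard transformation for
  A → A α₁ | ... | A α_m | β₁ | ... | β_n
is
  A  → β₁ A' | ... | β_n A'
  A' → α₁ A' | ... | α_m A' | ε

D → ( becomes D → ( D'
D → ( num becomes D → ( num D'
D → D D becomes D' → D D'
Add D' → ε

Resulting grammar:
D → ( D'
D → ( num D'
D' → D D'
D' → ε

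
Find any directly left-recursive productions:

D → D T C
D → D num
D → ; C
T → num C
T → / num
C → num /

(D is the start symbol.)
Yes, D is left-recursive

D → D T C: LEFT RECURSIVE (starts with D)
D → D num: LEFT RECURSIVE (starts with D)
D → ; C: starts with ';'
T → num C: starts with num
T → / num: starts with '/'
C → num /: starts with num

The grammar has direct left recursion on: D.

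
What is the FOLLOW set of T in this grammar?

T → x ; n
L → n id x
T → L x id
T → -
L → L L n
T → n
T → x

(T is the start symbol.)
To compute FOLLOW(T), find every occurrence of T on a right-hand side N → α T β: add FIRST(β) \ {ε}, and if β is empty or nullable also add FOLLOW(N). Iterate to a fixed point.

T is the start symbol, so $ ∈ FOLLOW(T).
T does not occur on any right-hand side.

Taking the union: FOLLOW(T) = { $ }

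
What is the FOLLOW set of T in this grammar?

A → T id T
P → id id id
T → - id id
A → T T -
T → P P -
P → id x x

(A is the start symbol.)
To compute FOLLOW(T), find every occurrence of T on a right-hand side N → α T β: add FIRST(β) \ {ε}, and if β is empty or nullable also add FOLLOW(N). Iterate to a fixed point.

In A → T id T: T is followed by id T, add FIRST(id T) \ {ε} = { 'id' }
In A → T id T: T is at the end, add FOLLOW(A)
In A → T T -: T is followed by T '-', add FIRST(T '-') \ {ε} = { '-', 'id' }
In A → T T -: T is followed by '-', add FIRST('-') \ {ε} = { '-' }

The FOLLOW sets referred to above (computed the same way, to a fixed point):
  FOLLOW(A) = { $ }

Taking the union: FOLLOW(T) = { $, '-', 'id' }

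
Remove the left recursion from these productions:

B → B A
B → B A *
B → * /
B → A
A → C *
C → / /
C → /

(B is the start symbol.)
B is directly left-recursive. The standard transformation for
  A → A α₁ | ... | A α_m | β₁ | ... | β_n
is
  A  → β₁ A' | ... | β_n A'
  A' → α₁ A' | ... | α_m A' | ε

B → * / becomes B → * / B'
B → A becomes B → A B'
B → B A becomes B' → A B'
B → B A * becomes B' → A * B'
Add B' → ε

Productions for other non-terminals are unchanged:
  A → C *
  C → / /
  C → /

Resulting grammar:
B → * / B'
B → A B'
B' → A B'
B' → A * B'
B' → ε
A → C *
C → / /
C → /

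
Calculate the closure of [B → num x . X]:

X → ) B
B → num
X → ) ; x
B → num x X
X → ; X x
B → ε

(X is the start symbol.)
{ [B → num x . X], [X → . ) ; x], [X → . ) B], [X → . ; X x] }

To compute CLOSURE, for each item [A → α.Bβ] where B is a non-terminal, add [B → .γ] for all productions B → γ; repeat for the newly added items until nothing changes.

Start with: [B → num x . X]
  [B → num x . X] has the dot before X: add [X → . ) B], [X → . ) ; x], [X → . ; X x]
No further items can be added.

CLOSURE = { [B → num x . X], [X → . ) ; x], [X → . ) B], [X → . ; X x] }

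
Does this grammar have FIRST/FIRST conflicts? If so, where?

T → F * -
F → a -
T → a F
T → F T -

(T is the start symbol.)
Yes. T → F '*' '-' / T → a F on { 'a' }; T → F '*' '-' / T → F T '-' on { 'a' }; T → a F / T → F T '-' on { 'a' }

FIRST sets of the non-terminals at (or reachable through a nullable prefix from) the front of some alternative:
  FIRST(F) = { 'a' }

Productions for T:
  T → F * -: FIRST = { 'a' }
  T → a F: FIRST = { 'a' }
  T → F T -: FIRST = { 'a' }
F has only one production, so no FIRST/FIRST conflict is possible there.

Conflict for T: T → F * - and T → a F
  Overlap: { 'a' }
Conflict for T: T → F * - and T → F T -
  Overlap: { 'a' }
Conflict for T: T → a F and T → F T -
  Overlap: { 'a' }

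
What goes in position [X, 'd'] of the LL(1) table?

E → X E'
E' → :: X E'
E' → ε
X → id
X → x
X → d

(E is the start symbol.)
X → d

To find M[X, 'd'], we find productions for X where 'd' is in the predict set (PREDICT(N → α) = (FIRST(α) \ {ε}) ∪ (FOLLOW(N) if α ⇒* ε)).

X → id: PREDICT = { 'id' }
X → x: PREDICT = { 'x' }
X → d: PREDICT = { 'd' }
  'd' is in predict set, so this production goes in M[X, 'd']

M[X, 'd'] = X → d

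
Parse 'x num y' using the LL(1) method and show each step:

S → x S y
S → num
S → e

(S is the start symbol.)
Stack is shown with the top on the left.

Stack    Input      Action
--------------------------
S $      x num y $  output S → x S y
x S y $  x num y $  match 'x'
S y $    num y $    output S → num
num y $  num y $    match 'num'
y $      y $        match 'y'
$        $          accept

The string is accepted.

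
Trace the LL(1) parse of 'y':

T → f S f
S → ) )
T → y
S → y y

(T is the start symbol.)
LL(1) parsing maintains a stack (initially the start symbol over $) and the input. At each step: if the stack top is a terminal, match it against the current input token; if it is a non-terminal N, replace it with the RHS of M[N, lookahead] (the unique production whose predict set contains the lookahead).

Stack is shown with the top on the left.

Stack  Input  Action
--------------------
T $    y $    output T → y
y $    y $    match 'y'
$      $      accept

The string is accepted.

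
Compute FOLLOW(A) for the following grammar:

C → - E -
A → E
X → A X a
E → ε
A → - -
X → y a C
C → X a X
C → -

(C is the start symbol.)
{ '-', 'y' }

In X → A X a: A is followed by X a, add FIRST(X a) \ {ε} = { '-', 'y' }

Taking the union: FOLLOW(A) = { '-', 'y' }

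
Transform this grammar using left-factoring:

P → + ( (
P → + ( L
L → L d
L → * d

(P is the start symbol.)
Left-factoring transforms A → αβ₁ | αβ₂ into A → αA' and A' → β₁ | β₂
(α is the longest common prefix among the alternatives). Repeat until
no nonterminal has two alternatives with a common prefix.

Round 1: P has alternatives sharing prefix '+ ('. Introduce P': P → + ( P'
  Add: P' → (
  Add: P' → L

No remaining common prefixes — done.

Resulting grammar:
P → + ( P'
P' → (
P' → L
L → L d
L → * d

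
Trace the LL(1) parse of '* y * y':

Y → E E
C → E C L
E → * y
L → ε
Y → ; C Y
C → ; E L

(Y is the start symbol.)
LL(1) parsing maintains a stack (initially the start symbol over $) and the input. At each step: if the stack top is a terminal, match it against the current input token; if it is a non-terminal N, replace it with the RHS of M[N, lookahead] (the unique production whose predict set contains the lookahead).

Stack is shown with the top on the left.

Stack    Input      Action
--------------------------
Y $      * y * y $  output Y → E E
E E $    * y * y $  output E → * y
* y E $  * y * y $  match '*'
y E $    y * y $    match 'y'
E $      * y $      output E → * y
* y $    * y $      match '*'
y $      y $        match 'y'
$        $          accept

The string is accepted.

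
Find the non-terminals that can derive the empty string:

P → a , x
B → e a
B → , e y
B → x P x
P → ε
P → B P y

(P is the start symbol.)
A non-terminal is nullable if it can derive ε (the empty string): either it has an ε-production, or it has a production whose right-hand side consists entirely of nullable non-terminals.

ε-productions: P → ε
So P is immediately nullable.
No further non-terminal can be added: every production for the remaining non-terminals contains a terminal or a non-nullable non-terminal.
Nullable = { 'P' }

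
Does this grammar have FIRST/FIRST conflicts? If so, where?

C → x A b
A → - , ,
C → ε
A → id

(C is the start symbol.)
No FIRST/FIRST conflicts.

A FIRST/FIRST conflict occurs when two productions N → α and N → β for the same non-terminal have FIRST(α) ∩ FIRST(β) ≠ ∅ (with ε ∈ FIRST of a nullable right-hand side, so two nullable alternatives also conflict).

Productions for C:
  C → x A b: FIRST = { 'x' }
  C → ε: FIRST = { ε }
Productions for A:
  A → - , ,: FIRST = { '-' }
  A → id: FIRST = { 'id' }

All alternatives of each non-terminal have pairwise disjoint FIRST sets.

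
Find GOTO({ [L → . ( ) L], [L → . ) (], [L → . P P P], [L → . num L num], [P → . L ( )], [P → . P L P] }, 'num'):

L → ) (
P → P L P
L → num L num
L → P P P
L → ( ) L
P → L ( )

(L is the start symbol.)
GOTO(I, 'num') = CLOSURE({ [A → αX.β] : [A → α.Xβ] ∈ I, X = 'num' })

Items with dot before 'num', with the dot advanced:
  [L → . num L num] → [L → num . L num]
Closure of the advanced items:
  [L → num . L num] has the dot before L: add [L → . ) (], [L → . num L num], [L → . P P P], [L → . ( ) L]
  [L → . P P P] has the dot before P: add [P → . P L P], [P → . L ( )]

GOTO = { [L → . ( ) L], [L → . ) (], [L → . P P P], [L → . num L num], [L → num . L num], [P → . L ( )], [P → . P L P] }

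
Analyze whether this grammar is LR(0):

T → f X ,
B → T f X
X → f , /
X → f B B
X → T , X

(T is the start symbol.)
A grammar is LR(0) if no state in the canonical LR(0) collection has:
  - both a shift item (dot before a terminal) and a complete item (shift-reduce conflict), or
  - two or more complete items (reduce-reduce conflict; the accept item [T' → T .] counts as a complete item here).

Augment with T' → T and build the canonical LR(0) collection (I0 = CLOSURE({[T' → . T]}), then GOTO on every symbol after a dot until no new states appear). It has 17 states:
  I0: { [T → . f X ,], [T' → . T] }  — shift
  I1: { [T' → T .] }  — accept
  I2: { [T → . f X ,], [T → f . X ,], [X → . T , X], [X → . f , /], [X → . f B B] }  — shift
  I3: { [X → T . , X] }  — shift
  I4: { [T → f X . ,] }  — shift
  I5: { [B → . T f X], [T → . f X ,], [T → f . X ,], [X → . T , X], [X → . f , /], [X → . f B B], [X → f . , /], [X → f . B B] }  — shift
  I6: { [X → f , . /] }  — shift
  I7: { [B → . T f X], [T → . f X ,], [X → f B . B] }  — shift
  I8: { [B → T . f X], [X → T . , X] }  — shift
  I9: { [T → . f X ,], [X → . T , X], [X → . f , /], [X → . f B B], [X → T , . X] }  — shift
  I10: { [B → T f . X], [T → . f X ,], [X → . T , X], [X → . f , /], [X → . f B B] }  — shift
  I11: { [B → T f X .] }  — reduce
  I12: { [X → T , X .] }  — reduce
  I13: { [X → f B B .] }  — reduce
  I14: { [B → T . f X] }  — shift
  I15: { [X → f , / .] }  — reduce
  I16: { [T → f X , .] }  — reduce

Every state is either a pure shift/goto state or contains exactly one complete item and nothing to shift — no conflicts. The grammar is LR(0).

Answer: Yes, the grammar is LR(0)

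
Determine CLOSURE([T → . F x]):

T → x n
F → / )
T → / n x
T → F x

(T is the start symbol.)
To compute CLOSURE, for each item [A → α.Bβ] where B is a non-terminal, add [B → .γ] for all productions B → γ; repeat for the newly added items until nothing changes.

Start with: [T → . F x]
  [T → . F x] has the dot before F: add [F → . / )]
No further items can be added.

CLOSURE = { [F → . / )], [T → . F x] }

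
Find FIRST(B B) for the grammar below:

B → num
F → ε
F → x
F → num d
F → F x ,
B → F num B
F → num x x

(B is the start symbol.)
FIRST sets of the non-terminals involved (from the grammar, by fixed-point iteration):
  FIRST(B) = { 'num', 'x' }

To compute FIRST(B B), process the symbols left to right:
Symbol B is a non-terminal. Add FIRST(B) \ {ε} = { 'num', 'x' }
B is not nullable (ε ∉ FIRST(B)), so stop here.
FIRST(B B) = { 'num', 'x' }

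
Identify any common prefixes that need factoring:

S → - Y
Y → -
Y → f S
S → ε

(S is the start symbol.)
No, left-factoring is not needed

Left-factoring is needed when two productions for the same non-terminal
share a common prefix on the right-hand side.

Productions for S:
  S → - Y
  S → ε
Productions for Y:
  Y → -
  Y → f S

No common prefixes found.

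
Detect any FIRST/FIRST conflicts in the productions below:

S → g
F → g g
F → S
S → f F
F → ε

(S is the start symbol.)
Yes. F → g g / F → S on { 'g' }

A FIRST/FIRST conflict occurs when two productions N → α and N → β for the same non-terminal have FIRST(α) ∩ FIRST(β) ≠ ∅ (with ε ∈ FIRST of a nullable right-hand side, so two nullable alternatives also conflict).

FIRST sets of the non-terminals at (or reachable through a nullable prefix from) the front of some alternative:
  FIRST(S) = { 'f', 'g' }

Productions for S:
  S → g: FIRST = { 'g' }
  S → f F: FIRST = { 'f' }
Productions for F:
  F → g g: FIRST = { 'g' }
  F → S: FIRST = { 'f', 'g' }
  F → ε: FIRST = { ε }

Conflict for F: F → g g and F → S
  Overlap: { 'g' }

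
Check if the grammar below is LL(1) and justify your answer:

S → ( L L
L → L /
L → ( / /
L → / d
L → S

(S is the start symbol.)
Relevant sets:
  FIRST(L) = { '(', '/' }
  FIRST(S) = { '(' }

For L:
  PREDICT(L → L '/') = { '(', '/' }
  PREDICT(L → '(' '/' '/') = { '(' }
  PREDICT(L → '/' d) = { '/' }
  PREDICT(L → S) = { '(' }
S has a single production, so nothing to check there.

Conflict found: Predict set conflict for L: { '(' }
The grammar is NOT LL(1).

Answer: No. Predict set conflict for L: { '(' }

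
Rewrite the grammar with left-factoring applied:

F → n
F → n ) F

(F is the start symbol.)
F → n F'
F' → ε
F' → ) F

Left-factoring transforms A → αβ₁ | αβ₂ into A → αA' and A' → β₁ | β₂
(α is the longest common prefix among the alternatives). Repeat until
no nonterminal has two alternatives with a common prefix.

Round 1: F has alternatives sharing prefix 'n'. Introduce F': F → n F'
  Add: F' → ε
  Add: F' → ) F

No remaining common prefixes — done.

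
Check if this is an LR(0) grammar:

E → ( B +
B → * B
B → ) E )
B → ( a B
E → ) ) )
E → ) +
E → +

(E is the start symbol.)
Yes, the grammar is LR(0)

A grammar is LR(0) if no state in the canonical LR(0) collection has:
  - both a shift item (dot before a terminal) and a complete item (shift-reduce conflict), or
  - two or more complete items (reduce-reduce conflict; the accept item [E' → E .] counts as a complete item here).

Augment with E' → E and build the canonical LR(0) collection (I0 = CLOSURE({[E' → . E]}), then GOTO on every symbol after a dot until no new states appear). It has 18 states:
  I0: { [E → . ( B +], [E → . ) ) )], [E → . ) +], [E → . +], [E' → . E] }  — shift
  I1: { [B → . ( a B], [B → . ) E )], [B → . * B], [E → ( . B +] }  — shift
  I2: { [E → ) . ) )], [E → ) . +] }  — shift
  I3: { [E → + .] }  — reduce
  I4: { [E' → E .] }  — accept
  I5: { [E → ) ) . )] }  — shift
  I6: { [E → ) + .] }  — reduce
  I7: { [E → ) ) ) .] }  — reduce
  I8: { [B → ( . a B] }  — shift
  I9: { [B → ) . E )], [E → . ( B +], [E → . ) ) )], [E → . ) +], [E → . +] }  — shift
  I10: { [B → * . B], [B → . ( a B], [B → . ) E )], [B → . * B] }  — shift
  I11: { [E → ( B . +] }  — shift
  I12: { [E → ( B + .] }  — reduce
  I13: { [B → * B .] }  — reduce
  I14: { [B → ) E . )] }  — shift
  I15: { [B → ) E ) .] }  — reduce
  I16: { [B → ( a . B], [B → . ( a B], [B → . ) E )], [B → . * B] }  — shift
  I17: { [B → ( a B .] }  — reduce

Every state is either a pure shift/goto state or contains exactly one complete item and nothing to shift — no conflicts. The grammar is LR(0).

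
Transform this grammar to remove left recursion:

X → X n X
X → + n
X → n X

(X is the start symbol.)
X is directly left-recursive. The standard transformation for
  A → A α₁ | ... | A α_m | β₁ | ... | β_n
is
  A  → β₁ A' | ... | β_n A'
  A' → α₁ A' | ... | α_m A' | ε

X → + n becomes X → + n X'
X → n X becomes X → n X X'
X → X n X becomes X' → n X X'
Add X' → ε

Resulting grammar:
X → + n X'
X → n X X'
X' → n X X'
X' → ε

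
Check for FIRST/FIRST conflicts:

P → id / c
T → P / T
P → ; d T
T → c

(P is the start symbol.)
No FIRST/FIRST conflicts.

A FIRST/FIRST conflict occurs when two productions N → α and N → β for the same non-terminal have FIRST(α) ∩ FIRST(β) ≠ ∅ (with ε ∈ FIRST of a nullable right-hand side, so two nullable alternatives also conflict).

FIRST sets of the non-terminals at (or reachable through a nullable prefix from) the front of some alternative:
  FIRST(P) = { ';', 'id' }

Productions for P:
  P → id / c: FIRST = { 'id' }
  P → ; d T: FIRST = { ';' }
Productions for T:
  T → P / T: FIRST = { ';', 'id' }
  T → c: FIRST = { 'c' }

All alternatives of each non-terminal have pairwise disjoint FIRST sets.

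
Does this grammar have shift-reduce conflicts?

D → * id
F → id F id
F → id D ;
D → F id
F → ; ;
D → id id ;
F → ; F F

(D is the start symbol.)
Yes — I9: [D → id id ; .] vs [F → . ; ;]; I10: [F → ; ; .] vs [F → . ; ;]

A shift-reduce conflict occurs when an LR(0) state has both:
  - a complete (reduce) item [A → α .] (dot at the end), and
  - a shift item [B → β . c γ] (dot before a terminal).

Augment with D' → D and build the canonical LR(0) collection (I0 = CLOSURE({[D' → . D]}), then GOTO on every symbol after a dot until no new states appear). It has 18 states:
  I0: { [D → . * id], [D → . F id], [D → . id id ;], [D' → . D], [F → . ; ;], [F → . ; F F], [F → . id D ;], [F → . id F id] }  — shift
  I1: { [D → * . id] }  — shift
  I2: { [F → . ; ;], [F → . ; F F], [F → . id D ;], [F → . id F id], [F → ; . ;], [F → ; . F F] }  — shift
  I3: { [D' → D .] }  — accept
  I4: { [D → F . id] }  — shift
  I5: { [D → . * id], [D → . F id], [D → . id id ;], [D → id . id ;], [F → . ; ;], [F → . ; F F], [F → . id D ;], [F → . id F id], [F → id . D ;], [F → id . F id] }  — shift
  I6: { [F → id D . ;] }  — shift
  I7: { [D → F . id], [F → id F . id] }  — shift
  I8: { [D → . * id], [D → . F id], [D → . id id ;], [D → id . id ;], [D → id id . ;], [F → . ; ;], [F → . ; F F], [F → . id D ;], [F → . id F id], [F → id . D ;], [F → id . F id] }  — shift
  I9: { [D → id id ; .], [F → . ; ;], [F → . ; F F], [F → . id D ;], [F → . id F id], [F → ; . ;], [F → ; . F F] }  — shift, reduce
  I10: { [F → . ; ;], [F → . ; F F], [F → . id D ;], [F → . id F id], [F → ; . ;], [F → ; . F F], [F → ; ; .] }  — shift, reduce
  I11: { [F → . ; ;], [F → . ; F F], [F → . id D ;], [F → . id F id], [F → ; F . F] }  — shift
  I12: { [D → . * id], [D → . F id], [D → . id id ;], [F → . ; ;], [F → . ; F F], [F → . id D ;], [F → . id F id], [F → id . D ;], [F → id . F id] }  — shift
  I13: { [F → ; F F .] }  — reduce
  I14: { [D → F id .], [F → id F id .] }  — 2 reduces
  I15: { [F → id D ; .] }  — reduce
  I16: { [D → F id .] }  — reduce
  I17: { [D → * id .] }  — reduce

I9 contains reduce item [D → id id ; .] and shift items [F → . ; ;], [F → ; . ;], [F → . ; F F], [F → . id D ;], [F → . id F id] — shift-reduce conflict.
I10 contains reduce item [F → ; ; .] and shift items [F → . ; ;], [F → ; . ;], [F → . ; F F], [F → . id D ;], [F → . id F id] — shift-reduce conflict.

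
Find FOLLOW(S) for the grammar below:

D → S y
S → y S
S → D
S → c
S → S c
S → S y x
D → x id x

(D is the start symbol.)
{ 'c', 'y' }

To compute FOLLOW(S), find every occurrence of S on a right-hand side N → α S β: add FIRST(β) \ {ε}, and if β is empty or nullable also add FOLLOW(N). Iterate to a fixed point.

In D → S y: S is followed by y, add FIRST(y) \ {ε} = { 'y' }
In S → y S: S is at the end; this adds FOLLOW(S) to itself — nothing new
In S → S c: S is followed by c, add FIRST(c) \ {ε} = { 'c' }
In S → S y x: S is followed by y x, add FIRST(y x) \ {ε} = { 'y' }

Taking the union: FOLLOW(S) = { 'c', 'y' }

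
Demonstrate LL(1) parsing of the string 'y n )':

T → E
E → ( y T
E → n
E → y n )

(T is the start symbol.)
LL(1) parsing maintains a stack (initially the start symbol over $) and the input. At each step: if the stack top is a terminal, match it against the current input token; if it is a non-terminal N, replace it with the RHS of M[N, lookahead] (the unique production whose predict set contains the lookahead).

Stack is shown with the top on the left.

Stack    Input    Action
------------------------
T $      y n ) $  output T → E
E $      y n ) $  output E → y n )
y n ) $  y n ) $  match 'y'
n ) $    n ) $    match 'n'
) $      ) $      match ')'
$        $        accept

The string is accepted.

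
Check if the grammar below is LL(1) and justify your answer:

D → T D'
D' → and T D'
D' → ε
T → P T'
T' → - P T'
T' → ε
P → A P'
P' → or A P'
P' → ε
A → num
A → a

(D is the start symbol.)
Yes, the grammar is LL(1).

A grammar is LL(1) if for each non-terminal N with multiple productions, the predict sets of those productions are pairwise disjoint, where PREDICT(N → α) = (FIRST(α) \ {ε}) ∪ (FOLLOW(N) if α ⇒* ε).

Relevant sets:
  FOLLOW(D') = { $ }
  FOLLOW(T') = { $, 'and' }
  FOLLOW(P') = { $, '-', 'and' }

For D':
  PREDICT(D' → and T D') = { 'and' }
  PREDICT(D' → ε) = { $ }
For T':
  PREDICT(T' → '-' P T') = { '-' }
  PREDICT(T' → ε) = { $, 'and' }
For P':
  PREDICT(P' → or A P') = { 'or' }
  PREDICT(P' → ε) = { $, '-', 'and' }
For A:
  PREDICT(A → num) = { 'num' }
  PREDICT(A → a) = { 'a' }
D, T, P have a single production, so nothing to check there.

All predict sets are disjoint. The grammar IS LL(1).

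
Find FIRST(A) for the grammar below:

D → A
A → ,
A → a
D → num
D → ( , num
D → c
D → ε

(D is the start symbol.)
To compute FIRST(A), examine every production with A on the left-hand side, reading each right-hand side left to right until a non-nullable symbol is reached.

From A → ,:
  - ',' is a terminal: add ',' and stop
From A → a:
  - a is a terminal: add 'a' and stop

Collecting: FIRST(A) = { ',', 'a' }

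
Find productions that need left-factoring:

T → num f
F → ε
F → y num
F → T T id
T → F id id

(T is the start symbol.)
Left-factoring is needed when two productions for the same non-terminal
share a common prefix on the right-hand side.

Productions for T:
  T → num f
  T → F id id
Productions for F:
  F → ε
  F → y num
  F → T T id

No common prefixes found.

Answer: No, left-factoring is not needed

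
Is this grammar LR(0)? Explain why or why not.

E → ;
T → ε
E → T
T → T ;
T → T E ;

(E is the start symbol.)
No. Shift-reduce conflict between [T → .] and [E → . ;]

Augment with E' → E and build the canonical LR(0) collection (I0 = CLOSURE({[E' → . E]}), then GOTO on every symbol after a dot until no new states appear). It has 7 states:
  I0: { [E → . ;], [E → . T], [E' → . E], [T → . T ;], [T → . T E ;], [T → .] }  — shift, reduce
  I1: { [E → ; .] }  — reduce
  I2: { [E' → E .] }  — accept
  I3: { [E → . ;], [E → . T], [E → T .], [T → . T ;], [T → . T E ;], [T → .], [T → T . ;], [T → T . E ;] }  — shift, 2 reduces
  I4: { [E → ; .], [T → T ; .] }  — 2 reduces
  I5: { [T → T E . ;] }  — shift
  I6: { [T → T E ; .] }  — reduce

Conflict in state I0:
  Shift-reduce conflict between [T → .] and [E → . ;]
So the grammar is NOT LR(0).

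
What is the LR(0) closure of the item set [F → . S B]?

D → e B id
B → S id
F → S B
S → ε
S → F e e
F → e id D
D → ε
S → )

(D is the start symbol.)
{ [F → . S B], [F → . e id D], [S → . )], [S → . F e e], [S → .] }

To compute CLOSURE, for each item [A → α.Bβ] where B is a non-terminal, add [B → .γ] for all productions B → γ; repeat for the newly added items until nothing changes.

Start with: [F → . S B]
  [F → . S B] has the dot before S: add [S → .], [S → . F e e], [S → . )]
  [S → . F e e] has the dot before F: add [F → . e id D]
No further items can be added.

CLOSURE = { [F → . S B], [F → . e id D], [S → . )], [S → . F e e], [S → .] }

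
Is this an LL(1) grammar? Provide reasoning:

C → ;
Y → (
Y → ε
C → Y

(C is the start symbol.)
Yes, the grammar is LL(1).

Relevant sets:
  FIRST(Y) = { '(', ε }
  FOLLOW(C) = { $ }
  FOLLOW(Y) = { $ }

For C:
  PREDICT(C → ';') = { ';' }
  PREDICT(C → Y) = { $, '(' }
For Y:
  PREDICT(Y → '(') = { '(' }
  PREDICT(Y → ε) = { $ }

All predict sets are disjoint. The grammar IS LL(1).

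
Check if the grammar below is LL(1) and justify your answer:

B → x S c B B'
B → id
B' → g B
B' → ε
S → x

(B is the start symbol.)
No. Predict set conflict for B': { 'g' }

A grammar is LL(1) if for each non-terminal N with multiple productions, the predict sets of those productions are pairwise disjoint, where PREDICT(N → α) = (FIRST(α) \ {ε}) ∪ (FOLLOW(N) if α ⇒* ε).

Relevant sets:
  FOLLOW(B') = { $, 'g' }

For B:
  PREDICT(B → x S c B B') = { 'x' }
  PREDICT(B → id) = { 'id' }
For B':
  PREDICT(B' → g B) = { 'g' }
  PREDICT(B' → ε) = { $, 'g' }
S has a single production, so nothing to check there.

Conflict found: Predict set conflict for B': { 'g' }
The grammar is NOT LL(1).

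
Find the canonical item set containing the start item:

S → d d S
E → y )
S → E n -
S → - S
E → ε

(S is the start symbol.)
{ [E → . y )], [E → .], [S → . - S], [S → . E n -], [S → . d d S], [S' → . S] }

First, augment the grammar with S' → S
I₀ = CLOSURE({ [S' → . S] }):
  [S' → . S] has the dot before S: add [S → . d d S], [S → . E n -], [S → . - S]
  [S → . E n -] has the dot before E: add [E → . y )], [E → .]
No further items can be added.

I₀ = { [E → . y )], [E → .], [S → . - S], [S → . E n -], [S → . d d S], [S' → . S] }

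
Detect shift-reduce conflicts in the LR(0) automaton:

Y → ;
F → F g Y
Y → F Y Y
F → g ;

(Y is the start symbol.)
Augment with Y' → Y and build the canonical LR(0) collection (I0 = CLOSURE({[Y' → . Y]}), then GOTO on every symbol after a dot until no new states appear). It has 11 states:
  I0: { [F → . F g Y], [F → . g ;], [Y → . ;], [Y → . F Y Y], [Y' → . Y] }  — shift
  I1: { [Y → ; .] }  — reduce
  I2: { [F → . F g Y], [F → . g ;], [F → F . g Y], [Y → . ;], [Y → . F Y Y], [Y → F . Y Y] }  — shift
  I3: { [Y' → Y .] }  — accept
  I4: { [F → g . ;] }  — shift
  I5: { [F → g ; .] }  — reduce
  I6: { [F → . F g Y], [F → . g ;], [Y → . ;], [Y → . F Y Y], [Y → F Y . Y] }  — shift
  I7: { [F → . F g Y], [F → . g ;], [F → F g . Y], [F → g . ;], [Y → . ;], [Y → . F Y Y] }  — shift
  I8: { [F → g ; .], [Y → ; .] }  — 2 reduces
  I9: { [F → F g Y .] }  — reduce
  I10: { [Y → F Y Y .] }  — reduce

No state contains both a complete item and a shift item.

Answer: No shift-reduce conflicts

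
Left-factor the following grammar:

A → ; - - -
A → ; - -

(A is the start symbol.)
Left-factoring transforms A → αβ₁ | αβ₂ into A → αA' and A' → β₁ | β₂
(α is the longest common prefix among the alternatives). Repeat until
no nonterminal has two alternatives with a common prefix.

Round 1: A has alternatives sharing prefix '; - -'. Introduce A': A → ; - - A'
  Add: A' → -
  Add: A' → ε

No remaining common prefixes — done.

Resulting grammar:
A → ; - - A'
A' → -
A' → ε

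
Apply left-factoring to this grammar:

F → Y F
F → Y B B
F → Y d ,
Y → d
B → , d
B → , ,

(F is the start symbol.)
Left-factoring transforms A → αβ₁ | αβ₂ into A → αA' and A' → β₁ | β₂
(α is the longest common prefix among the alternatives). Repeat until
no nonterminal has two alternatives with a common prefix.

Round 1: F has alternatives sharing prefix 'Y'. Introduce F': F → Y F'
  Add: F' → F
  Add: F' → B B
  Add: F' → d ,

Round 2: B has alternatives sharing prefix ','. Introduce B': B → , B'
  Add: B' → d
  Add: B' → ,

No remaining common prefixes — done.

Resulting grammar:
F → Y F'
F' → F
F' → B B
F' → d ,
Y → d
B → , B'
B' → d
B' → ,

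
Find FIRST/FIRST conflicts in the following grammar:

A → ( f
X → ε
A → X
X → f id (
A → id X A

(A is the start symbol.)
No FIRST/FIRST conflicts.

A FIRST/FIRST conflict occurs when two productions N → α and N → β for the same non-terminal have FIRST(α) ∩ FIRST(β) ≠ ∅ (with ε ∈ FIRST of a nullable right-hand side, so two nullable alternatives also conflict).

FIRST sets of the non-terminals at (or reachable through a nullable prefix from) the front of some alternative:
  FIRST(X) = { 'f', ε }

Productions for A:
  A → ( f: FIRST = { '(' }
  A → X: FIRST = { 'f', ε }
  A → id X A: FIRST = { 'id' }
Productions for X:
  X → ε: FIRST = { ε }
  X → f id (: FIRST = { 'f' }

All alternatives of each non-terminal have pairwise disjoint FIRST sets.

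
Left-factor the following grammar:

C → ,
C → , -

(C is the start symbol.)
Left-factoring transforms A → αβ₁ | αβ₂ into A → αA' and A' → β₁ | β₂
(α is the longest common prefix among the alternatives). Repeat until
no nonterminal has two alternatives with a common prefix.

Round 1: C has alternatives sharing prefix ','. Introduce C': C → , C'
  Add: C' → ε
  Add: C' → -

No remaining common prefixes — done.

Resulting grammar:
C → , C'
C' → ε
C' → -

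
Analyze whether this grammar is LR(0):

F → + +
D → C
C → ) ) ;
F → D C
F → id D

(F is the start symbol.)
Augment with F' → F and build the canonical LR(0) collection (I0 = CLOSURE({[F' → . F]}), then GOTO on every symbol after a dot until no new states appear). It has 12 states:
  I0: { [C → . ) ) ;], [D → . C], [F → . + +], [F → . D C], [F → . id D], [F' → . F] }  — shift
  I1: { [C → ) . ) ;] }  — shift
  I2: { [F → + . +] }  — shift
  I3: { [D → C .] }  — reduce
  I4: { [C → . ) ) ;], [F → D . C] }  — shift
  I5: { [F' → F .] }  — accept
  I6: { [C → . ) ) ;], [D → . C], [F → id . D] }  — shift
  I7: { [F → id D .] }  — reduce
  I8: { [F → D C .] }  — reduce
  I9: { [F → + + .] }  — reduce
  I10: { [C → ) ) . ;] }  — shift
  I11: { [C → ) ) ; .] }  — reduce

Every state is either a pure shift/goto state or contains exactly one complete item and nothing to shift — no conflicts. The grammar is LR(0).

Answer: Yes, the grammar is LR(0)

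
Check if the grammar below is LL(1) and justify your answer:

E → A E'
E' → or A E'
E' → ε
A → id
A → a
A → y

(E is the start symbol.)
Yes, the grammar is LL(1).

Relevant sets:
  FOLLOW(E') = { $ }

For E':
  PREDICT(E' → or A E') = { 'or' }
  PREDICT(E' → ε) = { $ }
For A:
  PREDICT(A → id) = { 'id' }
  PREDICT(A → a) = { 'a' }
  PREDICT(A → y) = { 'y' }
E has a single production, so nothing to check there.

All predict sets are disjoint. The grammar IS LL(1).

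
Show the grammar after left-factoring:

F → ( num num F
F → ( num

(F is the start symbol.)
Left-factoring transforms A → αβ₁ | αβ₂ into A → αA' and A' → β₁ | β₂
(α is the longest common prefix among the alternatives). Repeat until
no nonterminal has two alternatives with a common prefix.

Round 1: F has alternatives sharing prefix '( num'. Introduce F': F → ( num F'
  Add: F' → num F
  Add: F' → ε

No remaining common prefixes — done.

Resulting grammar:
F → ( num F'
F' → num F
F' → ε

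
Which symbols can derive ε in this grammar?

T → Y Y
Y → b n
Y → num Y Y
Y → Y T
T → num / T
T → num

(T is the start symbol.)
There are no ε-productions, so no non-terminal can derive ε.
No non-terminals are nullable.

Answer: None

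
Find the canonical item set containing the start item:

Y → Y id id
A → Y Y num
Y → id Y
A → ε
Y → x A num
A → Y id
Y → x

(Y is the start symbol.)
{ [Y → . Y id id], [Y → . id Y], [Y → . x A num], [Y → . x], [Y' → . Y] }

First, augment the grammar with Y' → Y
I₀ = CLOSURE({ [Y' → . Y] }):
  [Y' → . Y] has the dot before Y: add [Y → . Y id id], [Y → . id Y], [Y → . x A num], [Y → . x]
No further items can be added.

I₀ = { [Y → . Y id id], [Y → . id Y], [Y → . x A num], [Y → . x], [Y' → . Y] }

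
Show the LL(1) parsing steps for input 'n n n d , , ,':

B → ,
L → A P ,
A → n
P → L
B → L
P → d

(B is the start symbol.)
Stack is shown with the top on the left.

Stack        Input            Action
------------------------------------
B $          n n n d , , , $  output B → L
L $          n n n d , , , $  output L → A P ,
A P , $      n n n d , , , $  output A → n
n P , $      n n n d , , , $  match 'n'
P , $        n n d , , , $    output P → L
L , $        n n d , , , $    output L → A P ,
A P , , $    n n d , , , $    output A → n
n P , , $    n n d , , , $    match 'n'
P , , $      n d , , , $      output P → L
L , , $      n d , , , $      output L → A P ,
A P , , , $  n d , , , $      output A → n
n P , , , $  n d , , , $      match 'n'
P , , , $    d , , , $        output P → d
d , , , $    d , , , $        match 'd'
, , , $      , , , $          match ','
, , $        , , $            match ','
, $          , $              match ','
$            $                accept

The string is accepted.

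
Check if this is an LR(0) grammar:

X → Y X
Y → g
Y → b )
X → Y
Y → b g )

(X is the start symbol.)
No. Shift-reduce conflict between [X → Y .] and [Y → . b )]

A grammar is LR(0) if no state in the canonical LR(0) collection has:
  - both a shift item (dot before a terminal) and a complete item (shift-reduce conflict), or
  - two or more complete items (reduce-reduce conflict; the accept item [X' → X .] counts as a complete item here).

Augment with X' → X and build the canonical LR(0) collection (I0 = CLOSURE({[X' → . X]}), then GOTO on every symbol after a dot until no new states appear). It has 9 states:
  I0: { [X → . Y X], [X → . Y], [X' → . X], [Y → . b )], [Y → . b g )], [Y → . g] }  — shift
  I1: { [X' → X .] }  — accept
  I2: { [X → . Y X], [X → . Y], [X → Y . X], [X → Y .], [Y → . b )], [Y → . b g )], [Y → . g] }  — shift, reduce
  I3: { [Y → b . )], [Y → b . g )] }  — shift
  I4: { [Y → g .] }  — reduce
  I5: { [Y → b ) .] }  — reduce
  I6: { [Y → b g . )] }  — shift
  I7: { [Y → b g ) .] }  — reduce
  I8: { [X → Y X .] }  — reduce

Conflict in state I2:
  Shift-reduce conflict between [X → Y .] and [Y → . b )]
So the grammar is NOT LR(0).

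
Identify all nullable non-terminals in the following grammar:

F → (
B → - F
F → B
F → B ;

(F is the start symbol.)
A non-terminal is nullable if it can derive ε (the empty string): either it has an ε-production, or it has a production whose right-hand side consists entirely of nullable non-terminals.

There are no ε-productions, so no non-terminal can derive ε.
No non-terminals are nullable.

Answer: None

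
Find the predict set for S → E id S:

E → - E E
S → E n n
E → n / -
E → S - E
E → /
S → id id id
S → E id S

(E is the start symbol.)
PREDICT(S → E id S) = (FIRST(RHS) \ {ε}) ∪ (FOLLOW(S) if ε ∈ FIRST(RHS), i.e. RHS ⇒* ε)
FIRST(E) = { '-', '/', 'id', 'n' }
FIRST(E id S) = { '-', '/', 'id', 'n' }
ε ∉ FIRST(E id S), so FOLLOW(S) is not added.
PREDICT(S → E id S) = { '-', '/', 'id', 'n' }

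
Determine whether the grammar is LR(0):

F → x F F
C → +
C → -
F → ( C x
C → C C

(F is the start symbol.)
A grammar is LR(0) if no state in the canonical LR(0) collection has:
  - both a shift item (dot before a terminal) and a complete item (shift-reduce conflict), or
  - two or more complete items (reduce-reduce conflict; the accept item [F' → F .] counts as a complete item here).

Augment with F' → F and build the canonical LR(0) collection (I0 = CLOSURE({[F' → . F]}), then GOTO on every symbol after a dot until no new states appear). It has 11 states:
  I0: { [F → . ( C x], [F → . x F F], [F' → . F] }  — shift
  I1: { [C → . +], [C → . -], [C → . C C], [F → ( . C x] }  — shift
  I2: { [F' → F .] }  — accept
  I3: { [F → . ( C x], [F → . x F F], [F → x . F F] }  — shift
  I4: { [F → . ( C x], [F → . x F F], [F → x F . F] }  — shift
  I5: { [F → x F F .] }  — reduce
  I6: { [C → + .] }  — reduce
  I7: { [C → - .] }  — reduce
  I8: { [C → . +], [C → . -], [C → . C C], [C → C . C], [F → ( C . x] }  — shift
  I9: { [C → . +], [C → . -], [C → . C C], [C → C . C], [C → C C .] }  — shift, reduce
  I10: { [F → ( C x .] }  — reduce

Conflict in state I9:
  Shift-reduce conflict between [C → C C .] and [C → . +]
So the grammar is NOT LR(0).

Answer: No. Shift-reduce conflict between [C → C C .] and [C → . +]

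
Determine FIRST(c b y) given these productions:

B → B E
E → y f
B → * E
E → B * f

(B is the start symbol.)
{ 'c' }

To compute FIRST(c b y), process the symbols left to right:
Symbol c is a terminal. Add 'c' and stop.
FIRST(c b y) = { 'c' }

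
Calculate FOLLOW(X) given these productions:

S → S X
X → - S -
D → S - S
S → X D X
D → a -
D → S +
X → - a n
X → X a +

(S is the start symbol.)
In S → S X: X is at the end, add FOLLOW(S)
In S → X D X: X is followed by D X, add FIRST(D X) \ {ε} = { '-', 'a' }
In S → X D X: X is at the end, add FOLLOW(S)
In X → X a +: X is followed by a '+', add FIRST(a '+') \ {ε} = { 'a' }

The FOLLOW sets referred to above (computed the same way, to a fixed point):
  FOLLOW(S) = { $, '+', '-' }

Taking the union: FOLLOW(X) = { $, '+', '-', 'a' }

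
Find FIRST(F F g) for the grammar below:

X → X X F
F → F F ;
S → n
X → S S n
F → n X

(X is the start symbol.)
{ 'n' }

FIRST sets of the non-terminals involved (from the grammar, by fixed-point iteration):
  FIRST(F) = { 'n' }

To compute FIRST(F F g), process the symbols left to right:
Symbol F is a non-terminal. Add FIRST(F) \ {ε} = { 'n' }
F is not nullable (ε ∉ FIRST(F)), so stop here.
FIRST(F F g) = { 'n' }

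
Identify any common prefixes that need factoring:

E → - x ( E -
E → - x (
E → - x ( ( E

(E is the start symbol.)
Yes, E has productions with common prefix '- x ('

Left-factoring is needed when two productions for the same non-terminal
share a common prefix on the right-hand side.

Productions for E:
  E → - x ( E -
  E → - x (
  E → - x ( ( E

Found common prefix '- x (' in productions for E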